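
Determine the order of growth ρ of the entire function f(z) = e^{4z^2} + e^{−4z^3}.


Each summand is entire of order 2 and 3 respectively (as in the single-exponential case). The order of a sum is at most the max of the orders, so ρ ≤ 3. For the lower bound: on |z|=r choose arg z so that -4z^3 is real positive; then |e^{-4z^3}| = e^{4r^3} while |e^{4z^2}| ≤ e^{4r^2} = o(e^{4r^3}). So |f| ≥ e^{4r^3}(1 − o(1)) and ρ ≥ 3. Hence ρ = max(2, 3) = 3.
Therefore ρ = 3.

Order ρ = 3.


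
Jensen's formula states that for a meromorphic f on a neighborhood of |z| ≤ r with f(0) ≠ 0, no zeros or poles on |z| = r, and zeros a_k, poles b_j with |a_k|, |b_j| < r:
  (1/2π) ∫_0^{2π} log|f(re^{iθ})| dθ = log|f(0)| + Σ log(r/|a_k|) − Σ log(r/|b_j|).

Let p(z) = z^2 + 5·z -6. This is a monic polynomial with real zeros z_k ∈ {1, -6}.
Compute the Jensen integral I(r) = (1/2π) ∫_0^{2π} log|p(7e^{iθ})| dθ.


Zeros: -6, 1; r = 7.
Inside |z| < r: -6, 1. Outside (|z| ≥ r): ∅.
p(0) = -6, so log|p(0)| = log(6) = 1.7918.
Apply Jensen: I(r) = log|p(0)| + Σ_k log(r/|z_k|), summed over zeros inside |z| < r.
  log(r/|z_k|) for z_k = 1: log(7/1) = 1.9459
  log(r/|z_k|) for z_k = -6: log(7/6) = 0.1542
Sum over inside zeros: 2.1001.
I(r) = log|p(0)| + (inside sum) = 1.7918 + 2.1001 = 3.8918.
Closed form (all zeros inside, monic): I(r) = n·log(r) = 2·log(7) = 3.8918. ✓

I(r) ≈ 3.8918.


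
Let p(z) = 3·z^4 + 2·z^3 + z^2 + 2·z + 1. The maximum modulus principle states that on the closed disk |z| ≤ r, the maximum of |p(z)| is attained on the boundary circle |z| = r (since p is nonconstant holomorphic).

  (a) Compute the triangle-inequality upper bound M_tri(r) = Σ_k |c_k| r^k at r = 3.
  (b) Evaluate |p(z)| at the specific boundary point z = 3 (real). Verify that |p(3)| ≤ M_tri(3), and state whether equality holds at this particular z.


Coefficients: c_0 = 1, c_1 = 2, c_2 = 1, c_3 = 2, c_4 = 3. Radius r = 3.
Part (a). Triangle bound: M_tri(r) = Σ_k |c_k| r^k
  = |1|·3^0 + |2|·3^1 + |1|·3^2 + |2|·3^3 + |3|·3^4
  = 1 + 6 + 9 + 54 + 243 = 313.
This bounds M(r) := max_{|z|=r} |p(z)| from above; equality holds iff all terms c_k z^k can be made to align in phase at a single z on |z|=r.
Part (b). At z = 3 (real, on the circle |z| = r):
  p(3) = (1)·3^0 + (2)·3^1 + (1)·3^2 + (2)·3^3 + (3)·3^4 = 313.
  |p(3)| = 313.
Since all nonzero coefficients share the same sign, |p(3)| = 313 = M_tri(3); the triangle bound is attained at z = 3, so in fact M(r) = 313.

M_tri(3) = 313; |p(3)| = 313; equality at z=3: yes.


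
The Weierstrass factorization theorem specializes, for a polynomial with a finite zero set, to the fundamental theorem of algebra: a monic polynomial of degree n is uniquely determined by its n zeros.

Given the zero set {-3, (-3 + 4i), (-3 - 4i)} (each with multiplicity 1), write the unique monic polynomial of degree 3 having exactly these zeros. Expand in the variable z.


The polynomial is p(z) = ∏_{α ∈ S} (z − α), where S = {-3, (-3 + 4i), (-3 - 4i)}.
Expanding the product yields: p(z) = z^3 + 9·z^2 + 43·z + 75.
Note conjugate pairs combine to real quadratics: (z − (-3+4i))(z − (-3−4i)) = z² + 6z + 25.
The resulting polynomial has degree 3 and real coefficients as required.

p(z) = z^3 + 9·z^2 + 43·z + 75.


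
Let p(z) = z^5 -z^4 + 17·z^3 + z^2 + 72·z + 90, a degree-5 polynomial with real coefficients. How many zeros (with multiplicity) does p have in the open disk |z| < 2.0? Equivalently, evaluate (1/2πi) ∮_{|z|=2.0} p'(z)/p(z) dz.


The zeros of p are: (0 + 3i), (0 - 3i), -1, (1 + 3i), (1 - 3i).
Their magnitudes are: 3, 3, 1, 3.162, 3.162.
Zeros with |z| < R = 2.0: -1.
Count = 1.
By the argument principle, (1/2πi) ∮_{|z|=R} p'(z)/p(z) dz equals exactly this count.

Number of zeros inside |z| < 2.0: 1.


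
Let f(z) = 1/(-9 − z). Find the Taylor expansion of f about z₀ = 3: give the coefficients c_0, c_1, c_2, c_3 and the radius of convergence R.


Let w = z − z₀, so z = z₀ + w.
Then -9 − z = -9 − (z₀ + w) = (-9 − z₀) − w = -12 − w.
f(z) = 1/(-12 − w) = (1/(-12)) · 1/(1 − w/(-12)) = Σ_{n≥0} w^n / (-12)^(n+1).
So c_n = 1/(-12)^(n+1):
  c_0 = 1/(-12)^1 = -1/12.
  c_1 = 1/(-12)^2 = 1/144.
  c_2 = 1/(-12)^3 = -1/1728.
  c_3 = 1/(-12)^4 = 1/20736.
The series is valid for |w/d| < 1, i.e. |z − z₀| < |d|.
Radius of convergence: R = |-9 − z₀| = |-12| = 12 (distance from z₀ to the singularity z = -9).

c_0 = -1/12, c_1 = 1/144, c_2 = -1/1728, c_3 = 1/20736; R = 12.


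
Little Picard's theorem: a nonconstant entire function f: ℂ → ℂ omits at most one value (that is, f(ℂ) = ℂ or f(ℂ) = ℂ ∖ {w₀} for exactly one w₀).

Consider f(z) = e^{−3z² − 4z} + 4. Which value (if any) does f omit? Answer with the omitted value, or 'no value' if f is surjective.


Little Picard bounds the complement of f(ℂ) to at most one point.
The exponent g(z) = −3z² − 4z is a nonconstant polynomial, hence surjective onto ℂ. So e^{g(z)} takes every value in {e^w : w ∈ ℂ} = ℂ ∖ {0}. Adding 4 shifts the range to ℂ ∖ {4}. f omits exactly 4.

Omitted value: 4.


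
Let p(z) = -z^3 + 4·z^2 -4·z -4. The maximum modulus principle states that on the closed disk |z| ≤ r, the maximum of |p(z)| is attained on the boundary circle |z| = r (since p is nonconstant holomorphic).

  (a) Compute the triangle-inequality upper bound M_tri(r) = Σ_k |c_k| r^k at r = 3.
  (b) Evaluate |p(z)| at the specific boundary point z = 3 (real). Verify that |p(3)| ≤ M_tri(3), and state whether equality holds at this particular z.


Coefficients: c_0 = -4, c_1 = -4, c_2 = 4, c_3 = -1. Radius r = 3.
Part (a). Triangle bound: M_tri(r) = Σ_k |c_k| r^k
  = |-4|·3^0 + |-4|·3^1 + |4|·3^2 + |-1|·3^3
  = 4 + 12 + 36 + 27 = 79.
This bounds M(r) := max_{|z|=r} |p(z)| from above; equality holds iff all terms c_k z^k can be made to align in phase at a single z on |z|=r.
Part (b). At z = 3 (real, on the circle |z| = r):
  p(3) = (-4)·3^0 + (-4)·3^1 + (4)·3^2 + (-1)·3^3 = -7.
  |p(3)| = 7.
Check: |p(3)| = 7 ≤ 79 = M_tri(3). ✓ Equality does not hold at z = 3 (the coefficients have mixed signs, so the terms do not all align in phase there).

M_tri(3) = 79; |p(3)| = 7; equality at z=3: no.


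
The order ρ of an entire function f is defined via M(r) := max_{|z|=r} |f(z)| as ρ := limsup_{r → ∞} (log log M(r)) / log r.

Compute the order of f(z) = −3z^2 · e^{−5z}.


M(r) = max_{|z|=r} |-3|·|z|^2·|e^{−5z}| = 3·r^2 · e^{5r^1} (the factors attain their maxima compatibly on |z|=r). Then log M(r) = log 3 + 2·log r + 5r^1, dominated by the last term, so log log M(r) ~ 1·log r. The polynomial factor -3z^2 contributes only a log r term and does not affect the order. ρ = 1.
Therefore ρ = 1.

Order ρ = 1.


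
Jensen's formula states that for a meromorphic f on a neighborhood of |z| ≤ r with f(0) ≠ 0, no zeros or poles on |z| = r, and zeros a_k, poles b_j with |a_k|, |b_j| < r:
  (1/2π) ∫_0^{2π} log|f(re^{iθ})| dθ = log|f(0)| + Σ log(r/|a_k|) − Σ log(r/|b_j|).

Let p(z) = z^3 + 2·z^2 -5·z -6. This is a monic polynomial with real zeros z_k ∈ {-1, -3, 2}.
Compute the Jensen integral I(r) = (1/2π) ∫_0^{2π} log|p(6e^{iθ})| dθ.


Zeros: -3, -1, 2; r = 6.
Inside |z| < r: -3, -1, 2. Outside (|z| ≥ r): ∅.
p(0) = -6, so log|p(0)| = log(6) = 1.7918.
Apply Jensen: I(r) = log|p(0)| + Σ_k log(r/|z_k|), summed over zeros inside |z| < r.
  log(r/|z_k|) for z_k = -1: log(6/1) = 1.7918
  log(r/|z_k|) for z_k = -3: log(6/3) = 0.6931
  log(r/|z_k|) for z_k = 2: log(6/2) = 1.0986
Sum over inside zeros: 3.5835.
I(r) = log|p(0)| + (inside sum) = 1.7918 + 3.5835 = 5.3753.
Closed form (all zeros inside, monic): I(r) = n·log(r) = 3·log(6) = 5.3753. ✓

I(r) ≈ 5.3753.


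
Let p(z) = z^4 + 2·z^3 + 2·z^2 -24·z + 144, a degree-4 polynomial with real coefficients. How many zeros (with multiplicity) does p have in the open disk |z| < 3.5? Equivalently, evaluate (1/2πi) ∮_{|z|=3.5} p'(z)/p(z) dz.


The zeros of p are: (2 + 2i), (2 - 2i), (-3 + 3i), (-3 - 3i).
Their magnitudes are: 2.828, 2.828, 4.243, 4.243.
Zeros with |z| < R = 3.5: (2 + 2i), (2 - 2i).
Count = 2.
By the argument principle, (1/2πi) ∮_{|z|=R} p'(z)/p(z) dz equals exactly this count.

Number of zeros inside |z| < 3.5: 2.


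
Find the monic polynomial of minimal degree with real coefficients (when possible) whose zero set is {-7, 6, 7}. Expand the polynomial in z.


The polynomial is p(z) = ∏_{α ∈ S} (z − α), where S = {-7, 6, 7}.
Expanding the product yields: p(z) = z^3 -6·z^2 -49·z + 294.
The resulting polynomial has degree 3 and real coefficients as required.

p(z) = z^3 -6·z^2 -49·z + 294.


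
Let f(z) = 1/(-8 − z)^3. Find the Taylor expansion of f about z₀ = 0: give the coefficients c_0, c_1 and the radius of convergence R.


Let w = z − z₀, so z = z₀ + w.
Then -8 − z = -8 − (z₀ + w) = (-8 − z₀) − w = -8 − w.
f(z) = 1/(-8 − w)^3 = (1/(-8)^3) · (1 − w/(-8))^{−3}.
By the binomial series (1−u)^{−3} = Σ_{n≥0} C(n+2, 2) u^n for |u|<1, with u = w/(-8):
  c_n = C(n+2, 2) / (-8)^(n+3).
  c_0 = 1/(-8)^3 = -1/512.
  c_1 = 3/(-8)^4 = 3/4096.
The series is valid for |w/d| < 1, i.e. |z − z₀| < |d|.
Radius of convergence: R = |-8 − z₀| = |-8| = 8 (distance from z₀ to the singularity z = -8).

c_0 = -1/512, c_1 = 3/4096; R = 8.


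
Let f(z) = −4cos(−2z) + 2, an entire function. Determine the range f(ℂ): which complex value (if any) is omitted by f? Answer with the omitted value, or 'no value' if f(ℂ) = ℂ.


Little Picard bounds the complement of f(ℂ) to at most one point.
cos is entire and surjective onto ℂ: for every w ∈ ℂ, cos(ζ) = w has a solution ζ ∈ ℂ (e.g., via the complex inverse arccos). With ζ = −2z this gives z = ζ/(-2). Then -4·cos(−2z) takes every value in -4·ℂ = ℂ, and adding 2 is a bijection of ℂ. So f is surjective and omits no value. (Note: only on the real line is cos bounded by [−1, 1].)

Omitted value: no value.


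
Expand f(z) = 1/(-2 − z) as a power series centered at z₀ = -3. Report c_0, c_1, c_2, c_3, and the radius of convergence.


Let w = z − z₀, so z = z₀ + w.
Then -2 − z = -2 − (z₀ + w) = (-2 − z₀) − w = 1 − w.
f(z) = 1/(1 − w) = (1/(1)) · 1/(1 − w/(1)) = Σ_{n≥0} w^n / (1)^(n+1).
So c_n = 1/(1)^(n+1):
  c_0 = 1/(1)^1 = 1.
  c_1 = 1/(1)^2 = 1.
  c_2 = 1/(1)^3 = 1.
  c_3 = 1/(1)^4 = 1.
The series is valid for |w/d| < 1, i.e. |z − z₀| < |d|.
Radius of convergence: R = |-2 − z₀| = |1| = 1 (distance from z₀ to the singularity z = -2).

c_0 = 1, c_1 = 1, c_2 = 1, c_3 = 1; R = 1.


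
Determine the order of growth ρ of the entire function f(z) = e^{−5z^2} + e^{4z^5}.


Each summand is entire of order 2 and 5 respectively (as in the single-exponential case). The order of a sum is at most the max of the orders, so ρ ≤ 5. For the lower bound: on |z|=r choose arg z so that 4z^5 is real positive; then |e^{4z^5}| = e^{4r^5} while |e^{-5z^2}| ≤ e^{5r^2} = o(e^{4r^5}). So |f| ≥ e^{4r^5}(1 − o(1)) and ρ ≥ 5. Hence ρ = max(2, 5) = 5.
Therefore ρ = 5.

Order ρ = 5.


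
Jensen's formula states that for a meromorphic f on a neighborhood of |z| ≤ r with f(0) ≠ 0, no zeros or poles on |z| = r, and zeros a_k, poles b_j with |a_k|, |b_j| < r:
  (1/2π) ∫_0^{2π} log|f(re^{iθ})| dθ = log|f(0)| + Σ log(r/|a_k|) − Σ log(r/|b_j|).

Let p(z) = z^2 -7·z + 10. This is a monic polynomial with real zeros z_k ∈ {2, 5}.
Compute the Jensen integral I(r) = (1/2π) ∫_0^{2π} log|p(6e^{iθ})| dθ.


Zeros: 2, 5; r = 6.
Inside |z| < r: 2, 5. Outside (|z| ≥ r): ∅.
p(0) = 10, so log|p(0)| = log(10) = 2.3026.
Apply Jensen: I(r) = log|p(0)| + Σ_k log(r/|z_k|), summed over zeros inside |z| < r.
  log(r/|z_k|) for z_k = 2: log(6/2) = 1.0986
  log(r/|z_k|) for z_k = 5: log(6/5) = 0.1823
Sum over inside zeros: 1.2809.
I(r) = log|p(0)| + (inside sum) = 2.3026 + 1.2809 = 3.5835.
Closed form (all zeros inside, monic): I(r) = n·log(r) = 2·log(6) = 3.5835. ✓

I(r) ≈ 3.5835.


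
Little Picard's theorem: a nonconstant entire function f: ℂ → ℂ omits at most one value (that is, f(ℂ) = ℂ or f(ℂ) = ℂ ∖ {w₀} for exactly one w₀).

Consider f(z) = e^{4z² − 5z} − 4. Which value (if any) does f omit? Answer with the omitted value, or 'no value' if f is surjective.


Little Picard bounds the complement of f(ℂ) to at most one point.
The exponent g(z) = 4z² − 5z is a nonconstant polynomial, hence surjective onto ℂ. So e^{g(z)} takes every value in {e^w : w ∈ ℂ} = ℂ ∖ {0}. Adding -4 shifts the range to ℂ ∖ {-4}. f omits exactly -4.

Omitted value: -4.


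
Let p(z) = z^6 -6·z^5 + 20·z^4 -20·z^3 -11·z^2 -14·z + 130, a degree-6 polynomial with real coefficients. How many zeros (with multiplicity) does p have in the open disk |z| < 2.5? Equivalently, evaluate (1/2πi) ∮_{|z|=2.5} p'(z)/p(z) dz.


The zeros of p are: (2 + 3i), (2 - 3i), (-1 + 1i), (-1 - 1i), (2 + 1i), (2 - 1i).
Their magnitudes are: 3.606, 3.606, 1.414, 1.414, 2.236, 2.236.
Zeros with |z| < R = 2.5: (-1 + 1i), (-1 - 1i), (2 + 1i), (2 - 1i).
Count = 4.
By the argument principle, (1/2πi) ∮_{|z|=R} p'(z)/p(z) dz equals exactly this count.

Number of zeros inside |z| < 2.5: 4.


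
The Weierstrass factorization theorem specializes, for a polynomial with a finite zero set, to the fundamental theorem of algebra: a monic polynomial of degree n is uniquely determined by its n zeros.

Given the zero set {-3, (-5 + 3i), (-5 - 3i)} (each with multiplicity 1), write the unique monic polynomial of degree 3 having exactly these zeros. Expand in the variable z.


The polynomial is p(z) = ∏_{α ∈ S} (z − α), where S = {-3, (-5 + 3i), (-5 - 3i)}.
Expanding the product yields: p(z) = z^3 + 13·z^2 + 64·z + 102.
Note conjugate pairs combine to real quadratics: (z − (-5+3i))(z − (-5−3i)) = z² + 10z + 34.
The resulting polynomial has degree 3 and real coefficients as required.

p(z) = z^3 + 13·z^2 + 64·z + 102.


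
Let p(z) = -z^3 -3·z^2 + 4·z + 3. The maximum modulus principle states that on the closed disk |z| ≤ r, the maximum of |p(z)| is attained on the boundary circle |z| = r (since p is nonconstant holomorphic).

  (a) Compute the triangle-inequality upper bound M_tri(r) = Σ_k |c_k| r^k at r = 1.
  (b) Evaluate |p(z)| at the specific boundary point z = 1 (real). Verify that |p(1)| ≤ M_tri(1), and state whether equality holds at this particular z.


Coefficients: c_0 = 3, c_1 = 4, c_2 = -3, c_3 = -1. Radius r = 1.
Part (a). Triangle bound: M_tri(r) = Σ_k |c_k| r^k
  = |3|·1^0 + |4|·1^1 + |-3|·1^2 + |-1|·1^3
  = 3 + 4 + 3 + 1 = 11.
This bounds M(r) := max_{|z|=r} |p(z)| from above; equality holds iff all terms c_k z^k can be made to align in phase at a single z on |z|=r.
Part (b). At z = 1 (real, on the circle |z| = r):
  p(1) = (3)·1^0 + (4)·1^1 + (-3)·1^2 + (-1)·1^3 = 3.
  |p(1)| = 3.
Check: |p(1)| = 3 ≤ 11 = M_tri(1). ✓ Equality does not hold at z = 1 (the coefficients have mixed signs, so the terms do not all align in phase there).

M_tri(1) = 11; |p(1)| = 3; equality at z=1: no.


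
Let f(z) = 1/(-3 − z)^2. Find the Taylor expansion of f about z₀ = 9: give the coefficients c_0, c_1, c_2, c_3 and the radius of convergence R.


Let w = z − z₀, so z = z₀ + w.
Then -3 − z = -3 − (z₀ + w) = (-3 − z₀) − w = -12 − w.
f(z) = 1/(-12 − w)^2 = (1/(-12)^2) · (1 − w/(-12))^{−2}.
By the binomial series (1−u)^{−2} = Σ_{n≥0} C(n+1, 1) u^n for |u|<1, with u = w/(-12):
  c_n = C(n+1, 1) / (-12)^(n+2).
  c_0 = 1/(-12)^2 = 1/144.
  c_1 = 2/(-12)^3 = -1/864.
  c_2 = 3/(-12)^4 = 1/6912.
  c_3 = 4/(-12)^5 = -1/62208.
The series is valid for |w/d| < 1, i.e. |z − z₀| < |d|.
Radius of convergence: R = |-3 − z₀| = |-12| = 12 (distance from z₀ to the singularity z = -3).

c_0 = 1/144, c_1 = -1/864, c_2 = 1/6912, c_3 = -1/62208; R = 12.


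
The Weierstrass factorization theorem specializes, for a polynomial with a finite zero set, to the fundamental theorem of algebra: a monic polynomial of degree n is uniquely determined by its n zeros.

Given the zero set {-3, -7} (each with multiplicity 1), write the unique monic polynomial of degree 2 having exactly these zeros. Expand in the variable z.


The polynomial is p(z) = ∏_{α ∈ S} (z − α), where S = {-3, -7}.
Expanding the product yields: p(z) = z^2 + 10·z + 21.
The resulting polynomial has degree 2 and real coefficients as required.

p(z) = z^2 + 10·z + 21.


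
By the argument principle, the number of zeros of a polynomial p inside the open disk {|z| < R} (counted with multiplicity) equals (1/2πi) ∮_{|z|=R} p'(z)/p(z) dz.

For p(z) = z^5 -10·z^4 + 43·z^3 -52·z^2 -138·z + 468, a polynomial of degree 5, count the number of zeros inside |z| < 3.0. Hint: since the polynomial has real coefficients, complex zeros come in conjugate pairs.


The zeros of p are: (3 + 3i), (3 - 3i), -2, (3 + 2i), (3 - 2i).
Their magnitudes are: 4.243, 4.243, 2, 3.606, 3.606.
Zeros with |z| < R = 3.0: -2.
Count = 1.
By the argument principle, (1/2πi) ∮_{|z|=R} p'(z)/p(z) dz equals exactly this count.

Number of zeros inside |z| < 3.0: 1.


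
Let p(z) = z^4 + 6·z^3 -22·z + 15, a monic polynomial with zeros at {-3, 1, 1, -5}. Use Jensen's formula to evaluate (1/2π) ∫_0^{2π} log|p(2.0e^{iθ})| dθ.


Zeros: -5, -3, 1, 1; r = 2.0.
Inside |z| < r: 1, 1. Outside (|z| ≥ r): -5, -3.
p(0) = 15, so log|p(0)| = log(15) = 2.7081.
Apply Jensen: I(r) = log|p(0)| + Σ_k log(r/|z_k|), summed over zeros inside |z| < r.
  log(r/|z_k|) for z_k = 1: log(2.0/1) = 0.6931
  log(r/|z_k|) for z_k = 1: log(2.0/1) = 0.6931
  Outside zeros (-5, -3) contribute nothing to the Jensen sum.
Sum over inside zeros: 1.3863.
I(r) = log|p(0)| + (inside sum) = 2.7081 + 1.3863 = 4.0943.
Note: since some zeros are outside |z| ≤ r, the simplified n·log(r) form does NOT apply — only the inside zeros contribute.

I(r) ≈ 4.0943.


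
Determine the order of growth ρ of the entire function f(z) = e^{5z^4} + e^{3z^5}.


Each summand is entire of order 4 and 5 respectively (as in the single-exponential case). The order of a sum is at most the max of the orders, so ρ ≤ 5. For the lower bound: on |z|=r choose arg z so that 3z^5 is real positive; then |e^{3z^5}| = e^{3r^5} while |e^{5z^4}| ≤ e^{5r^4} = o(e^{3r^5}). So |f| ≥ e^{3r^5}(1 − o(1)) and ρ ≥ 5. Hence ρ = max(4, 5) = 5.
Therefore ρ = 5.

Order ρ = 5.


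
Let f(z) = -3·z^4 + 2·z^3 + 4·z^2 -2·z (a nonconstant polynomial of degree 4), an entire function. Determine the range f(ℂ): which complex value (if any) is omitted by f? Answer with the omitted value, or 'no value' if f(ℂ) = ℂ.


Little Picard bounds the complement of f(ℂ) to at most one point.
For every w ∈ ℂ, the equation p(z) − w = 0 is a nonconstant polynomial in z and hence has at least one root by the fundamental theorem of algebra. So p is surjective onto ℂ, omitting no value.

Omitted value: no value.


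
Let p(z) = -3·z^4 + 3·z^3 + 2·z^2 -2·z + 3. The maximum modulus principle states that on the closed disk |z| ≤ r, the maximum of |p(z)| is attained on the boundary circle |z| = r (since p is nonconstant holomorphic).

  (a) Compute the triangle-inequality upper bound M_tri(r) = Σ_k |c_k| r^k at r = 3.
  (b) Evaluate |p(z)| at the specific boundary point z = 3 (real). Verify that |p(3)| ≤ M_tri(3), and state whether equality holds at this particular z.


Coefficients: c_0 = 3, c_1 = -2, c_2 = 2, c_3 = 3, c_4 = -3. Radius r = 3.
Part (a). Triangle bound: M_tri(r) = Σ_k |c_k| r^k
  = |3|·3^0 + |-2|·3^1 + |2|·3^2 + |3|·3^3 + |-3|·3^4
  = 3 + 6 + 18 + 81 + 243 = 351.
This bounds M(r) := max_{|z|=r} |p(z)| from above; equality holds iff all terms c_k z^k can be made to align in phase at a single z on |z|=r.
Part (b). At z = 3 (real, on the circle |z| = r):
  p(3) = (3)·3^0 + (-2)·3^1 + (2)·3^2 + (3)·3^3 + (-3)·3^4 = -147.
  |p(3)| = 147.
Check: |p(3)| = 147 ≤ 351 = M_tri(3). ✓ Equality does not hold at z = 3 (the coefficients have mixed signs, so the terms do not all align in phase there).

M_tri(3) = 351; |p(3)| = 147; equality at z=3: no.


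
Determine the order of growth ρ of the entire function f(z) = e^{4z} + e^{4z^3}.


Each summand is entire of order 1 and 3 respectively (as in the single-exponential case). The order of a sum is at most the max of the orders, so ρ ≤ 3. For the lower bound: on |z|=r choose arg z so that 4z^3 is real positive; then |e^{4z^3}| = e^{4r^3} while |e^{4z}| ≤ e^{4r^1} = o(e^{4r^3}). So |f| ≥ e^{4r^3}(1 − o(1)) and ρ ≥ 3. Hence ρ = max(1, 3) = 3.
Therefore ρ = 3.

Order ρ = 3.


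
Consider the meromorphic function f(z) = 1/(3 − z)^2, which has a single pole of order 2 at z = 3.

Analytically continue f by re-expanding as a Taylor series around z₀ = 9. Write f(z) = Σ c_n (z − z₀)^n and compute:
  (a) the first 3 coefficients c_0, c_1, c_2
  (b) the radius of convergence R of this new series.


Let w = z − z₀, so z = z₀ + w.
Then 3 − z = 3 − (z₀ + w) = (3 − z₀) − w = -6 − w.
f(z) = 1/(-6 − w)^2 = (1/(-6)^2) · (1 − w/(-6))^{−2}.
By the binomial series (1−u)^{−2} = Σ_{n≥0} C(n+1, 1) u^n for |u|<1, with u = w/(-6):
  c_n = C(n+1, 1) / (-6)^(n+2).
  c_0 = 1/(-6)^2 = 1/36.
  c_1 = 2/(-6)^3 = -1/108.
  c_2 = 3/(-6)^4 = 1/432.
The series is valid for |w/d| < 1, i.e. |z − z₀| < |d|.
Radius of convergence: R = |3 − z₀| = |-6| = 6 (distance from z₀ to the singularity z = 3).

c_0 = 1/36, c_1 = -1/108, c_2 = 1/432; R = 6.


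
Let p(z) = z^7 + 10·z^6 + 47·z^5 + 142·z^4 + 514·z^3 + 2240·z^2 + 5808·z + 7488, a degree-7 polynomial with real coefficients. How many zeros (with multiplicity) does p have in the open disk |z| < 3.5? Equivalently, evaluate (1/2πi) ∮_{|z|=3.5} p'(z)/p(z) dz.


The zeros of p are: -4, (2 + 3i), (2 - 3i), (-3 + 3i), (-3 - 3i), (-2 + 2i), (-2 - 2i).
Their magnitudes are: 4, 3.606, 3.606, 4.243, 4.243, 2.828, 2.828.
Zeros with |z| < R = 3.5: (-2 + 2i), (-2 - 2i).
Count = 2.
By the argument principle, (1/2πi) ∮_{|z|=R} p'(z)/p(z) dz equals exactly this count.

Number of zeros inside |z| < 3.5: 2.


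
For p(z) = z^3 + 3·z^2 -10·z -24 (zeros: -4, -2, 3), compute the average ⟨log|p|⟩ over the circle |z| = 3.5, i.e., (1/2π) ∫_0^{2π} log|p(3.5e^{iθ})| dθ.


Zeros: -4, -2, 3; r = 3.5.
Inside |z| < r: -2, 3. Outside (|z| ≥ r): -4.
p(0) = -24, so log|p(0)| = log(24) = 3.1781.
Apply Jensen: I(r) = log|p(0)| + Σ_k log(r/|z_k|), summed over zeros inside |z| < r.
  log(r/|z_k|) for z_k = -2: log(3.5/2) = 0.5596
  log(r/|z_k|) for z_k = 3: log(3.5/3) = 0.1542
  Outside zeros (-4) contribute nothing to the Jensen sum.
Sum over inside zeros: 0.7138.
I(r) = log|p(0)| + (inside sum) = 3.1781 + 0.7138 = 3.8918.
Note: since some zeros are outside |z| ≤ r, the simplified n·log(r) form does NOT apply — only the inside zeros contribute.

I(r) ≈ 3.8918.


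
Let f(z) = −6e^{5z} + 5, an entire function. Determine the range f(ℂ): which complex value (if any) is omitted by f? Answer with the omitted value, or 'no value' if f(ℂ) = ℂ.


Little Picard bounds the complement of f(ℂ) to at most one point.
e^{5z} is never zero on ℂ, so -6·e^{5z} takes every value in ℂ ∖ {0}. Adding 5 shifts the range to ℂ ∖ {5}. Thus f omits exactly the value 5.

Omitted value: 5.


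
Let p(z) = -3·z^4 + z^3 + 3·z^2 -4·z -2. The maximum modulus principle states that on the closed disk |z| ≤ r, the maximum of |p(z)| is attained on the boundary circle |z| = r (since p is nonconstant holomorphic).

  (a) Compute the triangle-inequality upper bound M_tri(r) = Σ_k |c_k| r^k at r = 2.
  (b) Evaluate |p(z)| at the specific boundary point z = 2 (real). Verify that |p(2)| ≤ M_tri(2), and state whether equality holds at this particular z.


Coefficients: c_0 = -2, c_1 = -4, c_2 = 3, c_3 = 1, c_4 = -3. Radius r = 2.
Part (a). Triangle bound: M_tri(r) = Σ_k |c_k| r^k
  = |-2|·2^0 + |-4|·2^1 + |3|·2^2 + |1|·2^3 + |-3|·2^4
  = 2 + 8 + 12 + 8 + 48 = 78.
This bounds M(r) := max_{|z|=r} |p(z)| from above; equality holds iff all terms c_k z^k can be made to align in phase at a single z on |z|=r.
Part (b). At z = 2 (real, on the circle |z| = r):
  p(2) = (-2)·2^0 + (-4)·2^1 + (3)·2^2 + (1)·2^3 + (-3)·2^4 = -38.
  |p(2)| = 38.
Check: |p(2)| = 38 ≤ 78 = M_tri(2). ✓ Equality does not hold at z = 2 (the coefficients have mixed signs, so the terms do not all align in phase there).

M_tri(2) = 78; |p(2)| = 38; equality at z=2: no.


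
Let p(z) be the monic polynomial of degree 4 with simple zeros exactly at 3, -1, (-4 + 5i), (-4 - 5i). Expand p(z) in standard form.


The polynomial is p(z) = ∏_{α ∈ S} (z − α), where S = {3, -1, (-4 + 5i), (-4 - 5i)}.
Expanding the product yields: p(z) = z^4 + 6·z^3 + 22·z^2 -106·z -123.
Note conjugate pairs combine to real quadratics: (z − (-4+5i))(z − (-4−5i)) = z² + 8z + 41.
The resulting polynomial has degree 4 and real coefficients as required.

p(z) = z^4 + 6·z^3 + 22·z^2 -106·z -123.


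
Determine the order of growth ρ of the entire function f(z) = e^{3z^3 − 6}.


|e^{3z^3 − 6}| = e^{Re(3·z^3) + -6} ≤ e^{3|z|^3 + -6} = e^{3r^3 + -6} on |z| = r, so ρ ≤ 3. Choosing z on |z|=r so that 3·z^3 is real positive (always possible by picking arg z appropriately) gives |f(z)| = e^{3r^3 + -6}, matching the bound. The additive constant -6 does not affect log log M(r) ~ 3·log r. Hence ρ = 3.
Therefore ρ = 3.

Order ρ = 3.


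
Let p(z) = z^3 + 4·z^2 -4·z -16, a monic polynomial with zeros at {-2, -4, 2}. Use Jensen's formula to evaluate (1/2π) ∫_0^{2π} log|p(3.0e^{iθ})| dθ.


Zeros: -4, -2, 2; r = 3.0.
Inside |z| < r: -2, 2. Outside (|z| ≥ r): -4.
p(0) = -16, so log|p(0)| = log(16) = 2.7726.
Apply Jensen: I(r) = log|p(0)| + Σ_k log(r/|z_k|), summed over zeros inside |z| < r.
  log(r/|z_k|) for z_k = -2: log(3.0/2) = 0.4055
  log(r/|z_k|) for z_k = 2: log(3.0/2) = 0.4055
  Outside zeros (-4) contribute nothing to the Jensen sum.
Sum over inside zeros: 0.8109.
I(r) = log|p(0)| + (inside sum) = 2.7726 + 0.8109 = 3.5835.
Note: since some zeros are outside |z| ≤ r, the simplified n·log(r) form does NOT apply — only the inside zeros contribute.

I(r) ≈ 3.5835.


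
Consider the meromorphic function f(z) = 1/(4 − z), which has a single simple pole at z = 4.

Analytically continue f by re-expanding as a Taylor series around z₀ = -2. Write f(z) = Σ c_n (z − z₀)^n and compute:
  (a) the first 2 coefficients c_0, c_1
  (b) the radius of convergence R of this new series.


Let w = z − z₀, so z = z₀ + w.
Then 4 − z = 4 − (z₀ + w) = (4 − z₀) − w = 6 − w.
f(z) = 1/(6 − w) = (1/(6)) · 1/(1 − w/(6)) = Σ_{n≥0} w^n / (6)^(n+1).
So c_n = 1/(6)^(n+1):
  c_0 = 1/(6)^1 = 1/6.
  c_1 = 1/(6)^2 = 1/36.
The series is valid for |w/d| < 1, i.e. |z − z₀| < |d|.
Radius of convergence: R = |4 − z₀| = |6| = 6 (distance from z₀ to the singularity z = 4).

c_0 = 1/6, c_1 = 1/36; R = 6.


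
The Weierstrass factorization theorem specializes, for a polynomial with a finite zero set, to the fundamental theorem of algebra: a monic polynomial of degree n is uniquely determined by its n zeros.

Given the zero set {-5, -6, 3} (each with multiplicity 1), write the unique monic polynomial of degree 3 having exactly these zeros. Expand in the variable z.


The polynomial is p(z) = ∏_{α ∈ S} (z − α), where S = {-5, -6, 3}.
Expanding the product yields: p(z) = z^3 + 8·z^2 -3·z -90.
The resulting polynomial has degree 3 and real coefficients as required.

p(z) = z^3 + 8·z^2 -3·z -90.


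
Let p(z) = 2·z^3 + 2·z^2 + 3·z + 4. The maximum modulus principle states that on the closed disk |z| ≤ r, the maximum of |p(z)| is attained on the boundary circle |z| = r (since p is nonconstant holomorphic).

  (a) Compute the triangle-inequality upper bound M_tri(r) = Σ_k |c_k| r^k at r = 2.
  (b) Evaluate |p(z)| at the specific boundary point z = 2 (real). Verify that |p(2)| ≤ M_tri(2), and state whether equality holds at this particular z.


Coefficients: c_0 = 4, c_1 = 3, c_2 = 2, c_3 = 2. Radius r = 2.
Part (a). Triangle bound: M_tri(r) = Σ_k |c_k| r^k
  = |4|·2^0 + |3|·2^1 + |2|·2^2 + |2|·2^3
  = 4 + 6 + 8 + 16 = 34.
This bounds M(r) := max_{|z|=r} |p(z)| from above; equality holds iff all terms c_k z^k can be made to align in phase at a single z on |z|=r.
Part (b). At z = 2 (real, on the circle |z| = r):
  p(2) = (4)·2^0 + (3)·2^1 + (2)·2^2 + (2)·2^3 = 34.
  |p(2)| = 34.
Since all nonzero coefficients share the same sign, |p(2)| = 34 = M_tri(2); the triangle bound is attained at z = 2, so in fact M(r) = 34.

M_tri(2) = 34; |p(2)| = 34; equality at z=2: yes.


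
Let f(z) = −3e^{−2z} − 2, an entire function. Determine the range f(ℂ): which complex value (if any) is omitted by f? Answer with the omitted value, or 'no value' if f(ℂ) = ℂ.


Little Picard bounds the complement of f(ℂ) to at most one point.
e^{−2z} is never zero on ℂ, so -3·e^{−2z} takes every value in ℂ ∖ {0}. Adding -2 shifts the range to ℂ ∖ {-2}. Thus f omits exactly the value -2.

Omitted value: -2.


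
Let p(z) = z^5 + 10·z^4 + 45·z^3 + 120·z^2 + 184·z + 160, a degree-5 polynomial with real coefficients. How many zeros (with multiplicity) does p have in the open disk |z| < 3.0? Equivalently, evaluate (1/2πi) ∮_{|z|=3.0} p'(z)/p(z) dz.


The zeros of p are: (-2 + 2i), (-2 - 2i), -4, (-1 + 2i), (-1 - 2i).
Their magnitudes are: 2.828, 2.828, 4, 2.236, 2.236.
Zeros with |z| < R = 3.0: (-2 + 2i), (-2 - 2i), (-1 + 2i), (-1 - 2i).
Count = 4.
By the argument principle, (1/2πi) ∮_{|z|=R} p'(z)/p(z) dz equals exactly this count.

Number of zeros inside |z| < 3.0: 4.


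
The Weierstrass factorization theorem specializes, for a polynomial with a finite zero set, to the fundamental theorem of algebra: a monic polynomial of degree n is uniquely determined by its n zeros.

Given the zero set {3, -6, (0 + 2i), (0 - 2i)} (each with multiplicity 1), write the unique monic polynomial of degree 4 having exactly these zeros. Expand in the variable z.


The polynomial is p(z) = ∏_{α ∈ S} (z − α), where S = {3, -6, (0 + 2i), (0 - 2i)}.
Expanding the product yields: p(z) = z^4 + 3·z^3 -14·z^2 + 12·z -72.
Note conjugate pairs combine to real quadratics: (z − (0+2i))(z − (0−2i)) = z² + 4.
The resulting polynomial has degree 4 and real coefficients as required.

p(z) = z^4 + 3·z^3 -14·z^2 + 12·z -72.


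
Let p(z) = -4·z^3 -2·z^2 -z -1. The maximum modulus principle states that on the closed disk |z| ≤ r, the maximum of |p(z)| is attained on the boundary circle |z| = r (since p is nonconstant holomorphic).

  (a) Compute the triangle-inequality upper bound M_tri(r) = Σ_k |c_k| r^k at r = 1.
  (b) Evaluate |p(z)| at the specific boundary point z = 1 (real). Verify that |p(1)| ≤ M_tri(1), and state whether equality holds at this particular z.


Coefficients: c_0 = -1, c_1 = -1, c_2 = -2, c_3 = -4. Radius r = 1.
Part (a). Triangle bound: M_tri(r) = Σ_k |c_k| r^k
  = |-1|·1^0 + |-1|·1^1 + |-2|·1^2 + |-4|·1^3
  = 1 + 1 + 2 + 4 = 8.
This bounds M(r) := max_{|z|=r} |p(z)| from above; equality holds iff all terms c_k z^k can be made to align in phase at a single z on |z|=r.
Part (b). At z = 1 (real, on the circle |z| = r):
  p(1) = (-1)·1^0 + (-1)·1^1 + (-2)·1^2 + (-4)·1^3 = -8.
  |p(1)| = 8.
Since all nonzero coefficients share the same sign, |p(1)| = 8 = M_tri(1); the triangle bound is attained at z = 1, so in fact M(r) = 8.

M_tri(1) = 8; |p(1)| = 8; equality at z=1: yes.


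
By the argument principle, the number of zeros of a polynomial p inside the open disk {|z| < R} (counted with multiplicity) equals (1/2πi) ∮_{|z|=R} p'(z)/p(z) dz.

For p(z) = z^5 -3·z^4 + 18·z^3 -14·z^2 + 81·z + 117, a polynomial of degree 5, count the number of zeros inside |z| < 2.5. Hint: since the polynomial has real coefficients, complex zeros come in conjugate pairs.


The zeros of p are: (2 + 3i), (2 - 3i), (0 + 3i), (0 - 3i), -1.
Their magnitudes are: 3.606, 3.606, 3, 3, 1.
Zeros with |z| < R = 2.5: -1.
Count = 1.
By the argument principle, (1/2πi) ∮_{|z|=R} p'(z)/p(z) dz equals exactly this count.

Number of zeros inside |z| < 2.5: 1.


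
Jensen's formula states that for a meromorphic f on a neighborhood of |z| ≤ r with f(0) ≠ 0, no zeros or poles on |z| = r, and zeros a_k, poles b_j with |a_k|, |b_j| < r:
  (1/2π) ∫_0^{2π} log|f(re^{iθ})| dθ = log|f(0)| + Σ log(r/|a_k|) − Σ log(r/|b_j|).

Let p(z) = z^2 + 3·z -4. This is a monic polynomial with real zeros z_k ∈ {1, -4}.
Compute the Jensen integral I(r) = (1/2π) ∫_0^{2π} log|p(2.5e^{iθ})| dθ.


Zeros: -4, 1; r = 2.5.
Inside |z| < r: 1. Outside (|z| ≥ r): -4.
p(0) = -4, so log|p(0)| = log(4) = 1.3863.
Apply Jensen: I(r) = log|p(0)| + Σ_k log(r/|z_k|), summed over zeros inside |z| < r.
  log(r/|z_k|) for z_k = 1: log(2.5/1) = 0.9163
  Outside zeros (-4) contribute nothing to the Jensen sum.
Sum over inside zeros: 0.9163.
I(r) = log|p(0)| + (inside sum) = 1.3863 + 0.9163 = 2.3026.
Note: since some zeros are outside |z| ≤ r, the simplified n·log(r) form does NOT apply — only the inside zeros contribute.

I(r) ≈ 2.3026.


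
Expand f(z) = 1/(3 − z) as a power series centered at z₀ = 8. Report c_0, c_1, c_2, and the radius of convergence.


Let w = z − z₀, so z = z₀ + w.
Then 3 − z = 3 − (z₀ + w) = (3 − z₀) − w = -5 − w.
f(z) = 1/(-5 − w) = (1/(-5)) · 1/(1 − w/(-5)) = Σ_{n≥0} w^n / (-5)^(n+1).
So c_n = 1/(-5)^(n+1):
  c_0 = 1/(-5)^1 = -1/5.
  c_1 = 1/(-5)^2 = 1/25.
  c_2 = 1/(-5)^3 = -1/125.
The series is valid for |w/d| < 1, i.e. |z − z₀| < |d|.
Radius of convergence: R = |3 − z₀| = |-5| = 5 (distance from z₀ to the singularity z = 3).

c_0 = -1/5, c_1 = 1/25, c_2 = -1/125; R = 5.


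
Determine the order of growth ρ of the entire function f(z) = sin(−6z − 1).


sin(w) is a linear combination of e^{iw} and e^{−iw} (or e^w, e^{−w} in the hyperbolic case), so |sin(w)| ≤ e^{|w|}. With w = −6z − 1, |w| ≤ 6|z| + 1 = 6r + 1 on |z| = r, giving M(r) ≤ e^{6r + 1}, so ρ ≤ 1. On a suitable ray (z = it for sin/cos; z = t for sinh/cosh, t real → ∞), |sin(−6z − 1)| grows like e^{6|t|}/2, so ρ ≥ 1. Hence ρ = 1.
Therefore ρ = 1.

Order ρ = 1.


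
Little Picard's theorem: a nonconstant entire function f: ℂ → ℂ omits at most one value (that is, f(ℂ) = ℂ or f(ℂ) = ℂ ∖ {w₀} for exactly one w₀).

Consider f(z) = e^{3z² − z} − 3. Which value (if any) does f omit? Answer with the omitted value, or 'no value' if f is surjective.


Little Picard bounds the complement of f(ℂ) to at most one point.
The exponent g(z) = 3z² − z is a nonconstant polynomial, hence surjective onto ℂ. So e^{g(z)} takes every value in {e^w : w ∈ ℂ} = ℂ ∖ {0}. Adding -3 shifts the range to ℂ ∖ {-3}. f omits exactly -3.

Omitted value: -3.


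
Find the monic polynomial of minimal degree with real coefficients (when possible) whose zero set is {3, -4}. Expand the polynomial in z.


The polynomial is p(z) = ∏_{α ∈ S} (z − α), where S = {3, -4}.
Expanding the product yields: p(z) = z^2 + z -12.
The resulting polynomial has degree 2 and real coefficients as required.

p(z) = z^2 + z -12.


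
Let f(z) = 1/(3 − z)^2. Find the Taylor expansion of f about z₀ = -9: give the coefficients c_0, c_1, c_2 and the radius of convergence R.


Let w = z − z₀, so z = z₀ + w.
Then 3 − z = 3 − (z₀ + w) = (3 − z₀) − w = 12 − w.
f(z) = 1/(12 − w)^2 = (1/(12)^2) · (1 − w/(12))^{−2}.
By the binomial series (1−u)^{−2} = Σ_{n≥0} C(n+1, 1) u^n for |u|<1, with u = w/(12):
  c_n = C(n+1, 1) / (12)^(n+2).
  c_0 = 1/(12)^2 = 1/144.
  c_1 = 2/(12)^3 = 1/864.
  c_2 = 3/(12)^4 = 1/6912.
The series is valid for |w/d| < 1, i.e. |z − z₀| < |d|.
Radius of convergence: R = |3 − z₀| = |12| = 12 (distance from z₀ to the singularity z = 3).

c_0 = 1/144, c_1 = 1/864, c_2 = 1/6912; R = 12.


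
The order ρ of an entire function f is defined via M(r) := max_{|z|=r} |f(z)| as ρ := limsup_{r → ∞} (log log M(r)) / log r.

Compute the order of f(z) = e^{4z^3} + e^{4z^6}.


Each summand is entire of order 3 and 6 respectively (as in the single-exponential case). The order of a sum is at most the max of the orders, so ρ ≤ 6. For the lower bound: on |z|=r choose arg z so that 4z^6 is real positive; then |e^{4z^6}| = e^{4r^6} while |e^{4z^3}| ≤ e^{4r^3} = o(e^{4r^6}). So |f| ≥ e^{4r^6}(1 − o(1)) and ρ ≥ 6. Hence ρ = max(3, 6) = 6.
Therefore ρ = 6.

Order ρ = 6.


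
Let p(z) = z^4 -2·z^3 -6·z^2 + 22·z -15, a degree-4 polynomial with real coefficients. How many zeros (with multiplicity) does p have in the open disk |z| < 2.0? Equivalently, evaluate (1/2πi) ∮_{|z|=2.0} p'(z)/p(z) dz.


The zeros of p are: 1, (2 + 1i), (2 - 1i), -3.
Their magnitudes are: 1, 2.236, 2.236, 3.
Zeros with |z| < R = 2.0: 1.
Count = 1.
By the argument principle, (1/2πi) ∮_{|z|=R} p'(z)/p(z) dz equals exactly this count.

Number of zeros inside |z| < 2.0: 1.


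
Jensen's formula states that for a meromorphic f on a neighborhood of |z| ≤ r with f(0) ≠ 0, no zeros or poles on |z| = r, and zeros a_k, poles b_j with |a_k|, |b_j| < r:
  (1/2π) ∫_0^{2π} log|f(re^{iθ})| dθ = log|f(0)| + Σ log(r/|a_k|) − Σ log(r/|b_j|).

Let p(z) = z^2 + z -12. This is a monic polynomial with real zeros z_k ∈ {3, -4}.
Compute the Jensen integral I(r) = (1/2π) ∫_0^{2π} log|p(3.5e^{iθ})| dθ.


Zeros: -4, 3; r = 3.5.
Inside |z| < r: 3. Outside (|z| ≥ r): -4.
p(0) = -12, so log|p(0)| = log(12) = 2.4849.
Apply Jensen: I(r) = log|p(0)| + Σ_k log(r/|z_k|), summed over zeros inside |z| < r.
  log(r/|z_k|) for z_k = 3: log(3.5/3) = 0.1542
  Outside zeros (-4) contribute nothing to the Jensen sum.
Sum over inside zeros: 0.1542.
I(r) = log|p(0)| + (inside sum) = 2.4849 + 0.1542 = 2.6391.
Note: since some zeros are outside |z| ≤ r, the simplified n·log(r) form does NOT apply — only the inside zeros contribute.

I(r) ≈ 2.6391.


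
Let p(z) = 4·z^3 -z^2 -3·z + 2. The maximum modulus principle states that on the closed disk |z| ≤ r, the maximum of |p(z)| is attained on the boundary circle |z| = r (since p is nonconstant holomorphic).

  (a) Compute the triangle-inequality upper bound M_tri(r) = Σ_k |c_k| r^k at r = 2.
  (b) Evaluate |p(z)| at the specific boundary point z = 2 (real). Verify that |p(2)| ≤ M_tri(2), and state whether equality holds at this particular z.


Coefficients: c_0 = 2, c_1 = -3, c_2 = -1, c_3 = 4. Radius r = 2.
Part (a). Triangle bound: M_tri(r) = Σ_k |c_k| r^k
  = |2|·2^0 + |-3|·2^1 + |-1|·2^2 + |4|·2^3
  = 2 + 6 + 4 + 32 = 44.
This bounds M(r) := max_{|z|=r} |p(z)| from above; equality holds iff all terms c_k z^k can be made to align in phase at a single z on |z|=r.
Part (b). At z = 2 (real, on the circle |z| = r):
  p(2) = (2)·2^0 + (-3)·2^1 + (-1)·2^2 + (4)·2^3 = 24.
  |p(2)| = 24.
Check: |p(2)| = 24 ≤ 44 = M_tri(2). ✓ Equality does not hold at z = 2 (the coefficients have mixed signs, so the terms do not all align in phase there).

M_tri(2) = 44; |p(2)| = 24; equality at z=2: no.


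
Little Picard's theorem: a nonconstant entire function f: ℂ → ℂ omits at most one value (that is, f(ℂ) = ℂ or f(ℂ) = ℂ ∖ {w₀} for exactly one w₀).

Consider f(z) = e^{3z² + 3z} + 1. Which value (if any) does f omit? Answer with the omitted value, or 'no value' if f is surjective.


Little Picard bounds the complement of f(ℂ) to at most one point.
The exponent g(z) = 3z² + 3z is a nonconstant polynomial, hence surjective onto ℂ. So e^{g(z)} takes every value in {e^w : w ∈ ℂ} = ℂ ∖ {0}. Adding 1 shifts the range to ℂ ∖ {1}. f omits exactly 1.

Omitted value: 1.


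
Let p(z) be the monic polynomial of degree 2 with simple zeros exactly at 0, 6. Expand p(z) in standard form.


The polynomial is p(z) = ∏_{α ∈ S} (z − α), where S = {0, 6}.
Expanding the product yields: p(z) = z^2 -6·z.
The resulting polynomial has degree 2 and real coefficients as required.

p(z) = z^2 -6·z.
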